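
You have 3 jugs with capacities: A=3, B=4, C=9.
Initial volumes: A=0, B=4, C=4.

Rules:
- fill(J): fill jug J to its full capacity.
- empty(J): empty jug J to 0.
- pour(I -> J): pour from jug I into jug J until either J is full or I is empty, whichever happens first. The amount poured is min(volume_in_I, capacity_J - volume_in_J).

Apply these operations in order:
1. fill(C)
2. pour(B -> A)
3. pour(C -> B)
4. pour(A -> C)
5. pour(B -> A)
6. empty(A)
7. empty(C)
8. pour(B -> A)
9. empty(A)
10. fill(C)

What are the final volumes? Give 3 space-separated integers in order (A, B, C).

Answer: 0 0 9

Derivation:
Step 1: fill(C) -> (A=0 B=4 C=9)
Step 2: pour(B -> A) -> (A=3 B=1 C=9)
Step 3: pour(C -> B) -> (A=3 B=4 C=6)
Step 4: pour(A -> C) -> (A=0 B=4 C=9)
Step 5: pour(B -> A) -> (A=3 B=1 C=9)
Step 6: empty(A) -> (A=0 B=1 C=9)
Step 7: empty(C) -> (A=0 B=1 C=0)
Step 8: pour(B -> A) -> (A=1 B=0 C=0)
Step 9: empty(A) -> (A=0 B=0 C=0)
Step 10: fill(C) -> (A=0 B=0 C=9)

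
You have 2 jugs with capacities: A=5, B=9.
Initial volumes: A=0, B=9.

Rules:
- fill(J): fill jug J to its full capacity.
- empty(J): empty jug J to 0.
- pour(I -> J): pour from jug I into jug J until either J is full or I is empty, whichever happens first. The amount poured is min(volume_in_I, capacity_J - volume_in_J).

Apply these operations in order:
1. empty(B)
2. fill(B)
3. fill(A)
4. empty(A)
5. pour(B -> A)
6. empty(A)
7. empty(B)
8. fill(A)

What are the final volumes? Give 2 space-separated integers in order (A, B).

Step 1: empty(B) -> (A=0 B=0)
Step 2: fill(B) -> (A=0 B=9)
Step 3: fill(A) -> (A=5 B=9)
Step 4: empty(A) -> (A=0 B=9)
Step 5: pour(B -> A) -> (A=5 B=4)
Step 6: empty(A) -> (A=0 B=4)
Step 7: empty(B) -> (A=0 B=0)
Step 8: fill(A) -> (A=5 B=0)

Answer: 5 0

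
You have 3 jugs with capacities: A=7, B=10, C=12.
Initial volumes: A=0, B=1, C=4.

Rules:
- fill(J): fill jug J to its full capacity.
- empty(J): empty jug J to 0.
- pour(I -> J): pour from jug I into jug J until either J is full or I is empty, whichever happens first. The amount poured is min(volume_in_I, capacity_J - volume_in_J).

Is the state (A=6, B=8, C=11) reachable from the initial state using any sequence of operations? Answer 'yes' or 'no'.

BFS explored all 550 reachable states.
Reachable set includes: (0,0,0), (0,0,1), (0,0,2), (0,0,3), (0,0,4), (0,0,5), (0,0,6), (0,0,7), (0,0,8), (0,0,9), (0,0,10), (0,0,11) ...
Target (A=6, B=8, C=11) not in reachable set → no.

Answer: no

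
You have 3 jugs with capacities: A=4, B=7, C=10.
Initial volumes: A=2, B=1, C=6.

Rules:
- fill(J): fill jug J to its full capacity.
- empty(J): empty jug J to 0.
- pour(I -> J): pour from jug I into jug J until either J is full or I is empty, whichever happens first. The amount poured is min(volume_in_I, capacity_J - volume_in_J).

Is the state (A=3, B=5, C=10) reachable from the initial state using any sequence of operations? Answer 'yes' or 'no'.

Answer: yes

Derivation:
BFS from (A=2, B=1, C=6):
  1. empty(B) -> (A=2 B=0 C=6)
  2. pour(C -> B) -> (A=2 B=6 C=0)
  3. fill(C) -> (A=2 B=6 C=10)
  4. pour(C -> A) -> (A=4 B=6 C=8)
  5. pour(A -> B) -> (A=3 B=7 C=8)
  6. pour(B -> C) -> (A=3 B=5 C=10)
Target reached → yes.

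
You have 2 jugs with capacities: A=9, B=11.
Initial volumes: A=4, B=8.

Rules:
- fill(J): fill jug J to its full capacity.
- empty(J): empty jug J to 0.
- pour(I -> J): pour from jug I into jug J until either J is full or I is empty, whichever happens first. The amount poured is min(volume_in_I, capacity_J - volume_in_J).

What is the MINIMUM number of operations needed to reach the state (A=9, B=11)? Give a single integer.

BFS from (A=4, B=8). One shortest path:
  1. fill(A) -> (A=9 B=8)
  2. fill(B) -> (A=9 B=11)
Reached target in 2 moves.

Answer: 2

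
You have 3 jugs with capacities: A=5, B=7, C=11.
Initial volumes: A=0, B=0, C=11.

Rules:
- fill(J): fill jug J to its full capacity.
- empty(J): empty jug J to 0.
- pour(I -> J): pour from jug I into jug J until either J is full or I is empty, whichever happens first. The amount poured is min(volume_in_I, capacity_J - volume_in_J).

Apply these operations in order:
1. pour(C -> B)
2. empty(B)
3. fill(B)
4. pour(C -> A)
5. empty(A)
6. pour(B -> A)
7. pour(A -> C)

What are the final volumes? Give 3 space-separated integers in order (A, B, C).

Step 1: pour(C -> B) -> (A=0 B=7 C=4)
Step 2: empty(B) -> (A=0 B=0 C=4)
Step 3: fill(B) -> (A=0 B=7 C=4)
Step 4: pour(C -> A) -> (A=4 B=7 C=0)
Step 5: empty(A) -> (A=0 B=7 C=0)
Step 6: pour(B -> A) -> (A=5 B=2 C=0)
Step 7: pour(A -> C) -> (A=0 B=2 C=5)

Answer: 0 2 5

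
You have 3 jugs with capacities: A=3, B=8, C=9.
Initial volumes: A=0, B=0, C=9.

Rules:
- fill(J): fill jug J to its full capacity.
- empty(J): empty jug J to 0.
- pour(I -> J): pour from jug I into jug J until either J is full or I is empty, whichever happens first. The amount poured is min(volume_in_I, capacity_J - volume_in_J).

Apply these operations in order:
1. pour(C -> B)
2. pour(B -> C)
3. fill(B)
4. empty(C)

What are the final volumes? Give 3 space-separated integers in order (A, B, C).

Step 1: pour(C -> B) -> (A=0 B=8 C=1)
Step 2: pour(B -> C) -> (A=0 B=0 C=9)
Step 3: fill(B) -> (A=0 B=8 C=9)
Step 4: empty(C) -> (A=0 B=8 C=0)

Answer: 0 8 0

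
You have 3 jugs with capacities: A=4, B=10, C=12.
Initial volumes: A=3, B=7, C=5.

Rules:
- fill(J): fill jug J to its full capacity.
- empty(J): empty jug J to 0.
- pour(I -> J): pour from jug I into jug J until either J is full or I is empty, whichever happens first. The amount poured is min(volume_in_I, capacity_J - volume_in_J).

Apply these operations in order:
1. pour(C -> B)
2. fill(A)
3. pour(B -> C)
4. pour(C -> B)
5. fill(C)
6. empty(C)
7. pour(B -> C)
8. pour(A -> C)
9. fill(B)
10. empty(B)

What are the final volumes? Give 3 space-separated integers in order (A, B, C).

Step 1: pour(C -> B) -> (A=3 B=10 C=2)
Step 2: fill(A) -> (A=4 B=10 C=2)
Step 3: pour(B -> C) -> (A=4 B=0 C=12)
Step 4: pour(C -> B) -> (A=4 B=10 C=2)
Step 5: fill(C) -> (A=4 B=10 C=12)
Step 6: empty(C) -> (A=4 B=10 C=0)
Step 7: pour(B -> C) -> (A=4 B=0 C=10)
Step 8: pour(A -> C) -> (A=2 B=0 C=12)
Step 9: fill(B) -> (A=2 B=10 C=12)
Step 10: empty(B) -> (A=2 B=0 C=12)

Answer: 2 0 12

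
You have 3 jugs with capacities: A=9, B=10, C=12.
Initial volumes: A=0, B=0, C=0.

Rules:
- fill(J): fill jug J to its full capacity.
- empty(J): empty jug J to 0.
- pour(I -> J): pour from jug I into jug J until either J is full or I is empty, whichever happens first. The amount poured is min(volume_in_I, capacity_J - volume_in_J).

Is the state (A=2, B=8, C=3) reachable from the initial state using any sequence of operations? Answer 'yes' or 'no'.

BFS explored all 638 reachable states.
Reachable set includes: (0,0,0), (0,0,1), (0,0,2), (0,0,3), (0,0,4), (0,0,5), (0,0,6), (0,0,7), (0,0,8), (0,0,9), (0,0,10), (0,0,11) ...
Target (A=2, B=8, C=3) not in reachable set → no.

Answer: no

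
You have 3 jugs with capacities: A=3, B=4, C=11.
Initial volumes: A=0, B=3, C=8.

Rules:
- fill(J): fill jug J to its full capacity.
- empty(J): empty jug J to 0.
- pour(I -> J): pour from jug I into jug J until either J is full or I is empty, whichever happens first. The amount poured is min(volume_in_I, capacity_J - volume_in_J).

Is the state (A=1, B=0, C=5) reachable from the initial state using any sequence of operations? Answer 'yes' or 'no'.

BFS from (A=0, B=3, C=8):
  1. fill(B) -> (A=0 B=4 C=8)
  2. pour(B -> A) -> (A=3 B=1 C=8)
  3. empty(A) -> (A=0 B=1 C=8)
  4. pour(C -> A) -> (A=3 B=1 C=5)
  5. empty(A) -> (A=0 B=1 C=5)
  6. pour(B -> A) -> (A=1 B=0 C=5)
Target reached → yes.

Answer: yes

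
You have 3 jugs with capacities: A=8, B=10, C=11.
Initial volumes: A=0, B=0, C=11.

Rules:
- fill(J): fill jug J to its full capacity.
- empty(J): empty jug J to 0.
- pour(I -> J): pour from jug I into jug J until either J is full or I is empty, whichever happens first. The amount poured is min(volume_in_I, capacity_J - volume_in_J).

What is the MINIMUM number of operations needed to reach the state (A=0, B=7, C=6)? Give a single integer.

BFS from (A=0, B=0, C=11). One shortest path:
  1. pour(C -> A) -> (A=8 B=0 C=3)
  2. pour(A -> B) -> (A=0 B=8 C=3)
  3. pour(C -> A) -> (A=3 B=8 C=0)
  4. pour(B -> C) -> (A=3 B=0 C=8)
  5. fill(B) -> (A=3 B=10 C=8)
  6. pour(B -> C) -> (A=3 B=7 C=11)
  7. pour(C -> A) -> (A=8 B=7 C=6)
  8. empty(A) -> (A=0 B=7 C=6)
Reached target in 8 moves.

Answer: 8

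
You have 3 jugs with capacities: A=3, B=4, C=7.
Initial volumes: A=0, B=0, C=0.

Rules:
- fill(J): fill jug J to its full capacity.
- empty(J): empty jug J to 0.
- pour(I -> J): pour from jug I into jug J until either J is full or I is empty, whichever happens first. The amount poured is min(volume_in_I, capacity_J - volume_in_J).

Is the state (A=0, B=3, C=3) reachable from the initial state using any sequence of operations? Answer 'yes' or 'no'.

BFS from (A=0, B=0, C=0):
  1. fill(A) -> (A=3 B=0 C=0)
  2. pour(A -> B) -> (A=0 B=3 C=0)
  3. fill(A) -> (A=3 B=3 C=0)
  4. pour(A -> C) -> (A=0 B=3 C=3)
Target reached → yes.

Answer: yes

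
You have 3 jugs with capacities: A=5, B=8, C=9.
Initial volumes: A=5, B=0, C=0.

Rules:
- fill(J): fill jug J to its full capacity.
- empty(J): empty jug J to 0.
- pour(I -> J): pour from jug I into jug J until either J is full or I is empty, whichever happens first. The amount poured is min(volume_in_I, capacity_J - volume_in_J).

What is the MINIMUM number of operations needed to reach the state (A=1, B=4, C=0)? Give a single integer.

Answer: 7

Derivation:
BFS from (A=5, B=0, C=0). One shortest path:
  1. fill(B) -> (A=5 B=8 C=0)
  2. pour(A -> C) -> (A=0 B=8 C=5)
  3. pour(B -> A) -> (A=5 B=3 C=5)
  4. pour(A -> C) -> (A=1 B=3 C=9)
  5. pour(C -> B) -> (A=1 B=8 C=4)
  6. empty(B) -> (A=1 B=0 C=4)
  7. pour(C -> B) -> (A=1 B=4 C=0)
Reached target in 7 moves.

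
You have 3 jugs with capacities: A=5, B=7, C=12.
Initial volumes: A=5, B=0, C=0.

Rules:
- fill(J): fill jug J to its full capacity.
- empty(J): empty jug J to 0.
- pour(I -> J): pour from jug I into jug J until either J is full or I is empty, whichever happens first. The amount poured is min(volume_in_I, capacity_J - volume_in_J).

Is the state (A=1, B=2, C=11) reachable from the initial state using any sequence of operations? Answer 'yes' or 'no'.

Answer: no

Derivation:
BFS explored all 360 reachable states.
Reachable set includes: (0,0,0), (0,0,1), (0,0,2), (0,0,3), (0,0,4), (0,0,5), (0,0,6), (0,0,7), (0,0,8), (0,0,9), (0,0,10), (0,0,11) ...
Target (A=1, B=2, C=11) not in reachable set → no.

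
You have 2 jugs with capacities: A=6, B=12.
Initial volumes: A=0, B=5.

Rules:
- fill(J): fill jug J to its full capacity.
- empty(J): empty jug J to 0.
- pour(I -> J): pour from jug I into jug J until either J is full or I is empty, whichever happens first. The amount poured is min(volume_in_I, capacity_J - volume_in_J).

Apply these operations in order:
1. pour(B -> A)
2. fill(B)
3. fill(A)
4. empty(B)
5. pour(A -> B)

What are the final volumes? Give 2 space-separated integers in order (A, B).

Answer: 0 6

Derivation:
Step 1: pour(B -> A) -> (A=5 B=0)
Step 2: fill(B) -> (A=5 B=12)
Step 3: fill(A) -> (A=6 B=12)
Step 4: empty(B) -> (A=6 B=0)
Step 5: pour(A -> B) -> (A=0 B=6)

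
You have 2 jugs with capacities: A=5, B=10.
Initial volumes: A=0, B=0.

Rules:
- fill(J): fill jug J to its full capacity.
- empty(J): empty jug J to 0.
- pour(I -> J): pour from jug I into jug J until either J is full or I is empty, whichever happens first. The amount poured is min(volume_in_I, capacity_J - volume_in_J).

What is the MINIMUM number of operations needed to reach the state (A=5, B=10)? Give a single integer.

BFS from (A=0, B=0). One shortest path:
  1. fill(A) -> (A=5 B=0)
  2. fill(B) -> (A=5 B=10)
Reached target in 2 moves.

Answer: 2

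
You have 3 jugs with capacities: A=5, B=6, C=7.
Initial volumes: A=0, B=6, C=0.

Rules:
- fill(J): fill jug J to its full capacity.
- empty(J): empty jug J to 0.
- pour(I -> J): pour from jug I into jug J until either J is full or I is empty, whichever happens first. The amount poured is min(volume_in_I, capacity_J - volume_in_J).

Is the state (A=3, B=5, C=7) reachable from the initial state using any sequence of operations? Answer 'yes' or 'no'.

Answer: yes

Derivation:
BFS from (A=0, B=6, C=0):
  1. fill(A) -> (A=5 B=6 C=0)
  2. empty(B) -> (A=5 B=0 C=0)
  3. pour(A -> B) -> (A=0 B=5 C=0)
  4. fill(A) -> (A=5 B=5 C=0)
  5. pour(A -> C) -> (A=0 B=5 C=5)
  6. fill(A) -> (A=5 B=5 C=5)
  7. pour(A -> C) -> (A=3 B=5 C=7)
Target reached → yes.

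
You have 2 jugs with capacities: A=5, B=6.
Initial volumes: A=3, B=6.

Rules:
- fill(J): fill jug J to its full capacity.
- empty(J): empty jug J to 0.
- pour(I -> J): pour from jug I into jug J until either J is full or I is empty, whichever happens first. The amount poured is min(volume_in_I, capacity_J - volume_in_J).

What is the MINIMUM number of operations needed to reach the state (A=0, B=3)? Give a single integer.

Answer: 2

Derivation:
BFS from (A=3, B=6). One shortest path:
  1. empty(B) -> (A=3 B=0)
  2. pour(A -> B) -> (A=0 B=3)
Reached target in 2 moves.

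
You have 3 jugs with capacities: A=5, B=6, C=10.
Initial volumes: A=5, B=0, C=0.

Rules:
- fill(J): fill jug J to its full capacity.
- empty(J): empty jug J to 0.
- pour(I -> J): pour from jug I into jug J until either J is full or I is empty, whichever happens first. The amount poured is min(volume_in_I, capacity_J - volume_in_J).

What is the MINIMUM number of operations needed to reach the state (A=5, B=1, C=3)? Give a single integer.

BFS from (A=5, B=0, C=0). One shortest path:
  1. fill(C) -> (A=5 B=0 C=10)
  2. pour(A -> B) -> (A=0 B=5 C=10)
  3. pour(C -> B) -> (A=0 B=6 C=9)
  4. empty(B) -> (A=0 B=0 C=9)
  5. pour(C -> B) -> (A=0 B=6 C=3)
  6. pour(B -> A) -> (A=5 B=1 C=3)
Reached target in 6 moves.

Answer: 6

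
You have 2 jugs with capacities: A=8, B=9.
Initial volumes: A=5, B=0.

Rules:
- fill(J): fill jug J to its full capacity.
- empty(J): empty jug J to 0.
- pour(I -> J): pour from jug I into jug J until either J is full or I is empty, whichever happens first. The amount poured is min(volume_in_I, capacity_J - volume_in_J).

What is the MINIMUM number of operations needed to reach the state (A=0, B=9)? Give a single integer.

BFS from (A=5, B=0). One shortest path:
  1. empty(A) -> (A=0 B=0)
  2. fill(B) -> (A=0 B=9)
Reached target in 2 moves.

Answer: 2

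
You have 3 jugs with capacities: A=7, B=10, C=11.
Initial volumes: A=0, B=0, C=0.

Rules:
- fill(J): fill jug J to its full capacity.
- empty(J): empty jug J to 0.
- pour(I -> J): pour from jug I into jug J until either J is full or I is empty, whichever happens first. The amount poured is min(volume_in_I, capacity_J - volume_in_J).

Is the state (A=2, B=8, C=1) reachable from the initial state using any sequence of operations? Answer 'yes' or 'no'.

BFS explored all 516 reachable states.
Reachable set includes: (0,0,0), (0,0,1), (0,0,2), (0,0,3), (0,0,4), (0,0,5), (0,0,6), (0,0,7), (0,0,8), (0,0,9), (0,0,10), (0,0,11) ...
Target (A=2, B=8, C=1) not in reachable set → no.

Answer: no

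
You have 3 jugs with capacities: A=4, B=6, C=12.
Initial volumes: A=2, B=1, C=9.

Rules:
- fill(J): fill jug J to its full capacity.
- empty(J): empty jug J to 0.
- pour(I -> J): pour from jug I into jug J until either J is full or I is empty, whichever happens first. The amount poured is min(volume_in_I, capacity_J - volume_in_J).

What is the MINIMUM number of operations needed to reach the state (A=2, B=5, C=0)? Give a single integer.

Answer: 5

Derivation:
BFS from (A=2, B=1, C=9). One shortest path:
  1. empty(C) -> (A=2 B=1 C=0)
  2. pour(A -> C) -> (A=0 B=1 C=2)
  3. fill(A) -> (A=4 B=1 C=2)
  4. pour(A -> B) -> (A=0 B=5 C=2)
  5. pour(C -> A) -> (A=2 B=5 C=0)
Reached target in 5 moves.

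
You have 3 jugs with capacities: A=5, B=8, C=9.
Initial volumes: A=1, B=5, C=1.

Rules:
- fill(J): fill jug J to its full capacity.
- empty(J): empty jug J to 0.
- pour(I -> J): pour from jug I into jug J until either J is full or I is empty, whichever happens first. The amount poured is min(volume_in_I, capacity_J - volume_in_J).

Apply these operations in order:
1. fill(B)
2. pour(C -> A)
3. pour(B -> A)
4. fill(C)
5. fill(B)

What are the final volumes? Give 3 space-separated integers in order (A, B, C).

Step 1: fill(B) -> (A=1 B=8 C=1)
Step 2: pour(C -> A) -> (A=2 B=8 C=0)
Step 3: pour(B -> A) -> (A=5 B=5 C=0)
Step 4: fill(C) -> (A=5 B=5 C=9)
Step 5: fill(B) -> (A=5 B=8 C=9)

Answer: 5 8 9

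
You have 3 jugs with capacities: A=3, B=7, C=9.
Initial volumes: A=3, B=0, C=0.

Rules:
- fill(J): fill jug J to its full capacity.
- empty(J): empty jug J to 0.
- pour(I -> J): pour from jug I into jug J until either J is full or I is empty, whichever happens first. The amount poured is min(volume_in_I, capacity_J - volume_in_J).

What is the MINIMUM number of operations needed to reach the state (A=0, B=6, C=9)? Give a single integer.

Answer: 4

Derivation:
BFS from (A=3, B=0, C=0). One shortest path:
  1. fill(C) -> (A=3 B=0 C=9)
  2. pour(A -> B) -> (A=0 B=3 C=9)
  3. fill(A) -> (A=3 B=3 C=9)
  4. pour(A -> B) -> (A=0 B=6 C=9)
Reached target in 4 moves.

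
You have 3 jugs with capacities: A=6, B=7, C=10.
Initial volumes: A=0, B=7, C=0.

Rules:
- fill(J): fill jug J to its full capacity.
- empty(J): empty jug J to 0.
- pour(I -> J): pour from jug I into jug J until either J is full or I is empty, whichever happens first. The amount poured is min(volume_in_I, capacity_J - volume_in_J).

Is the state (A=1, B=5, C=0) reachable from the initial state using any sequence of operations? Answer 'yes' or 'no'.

BFS from (A=0, B=7, C=0):
  1. fill(A) -> (A=6 B=7 C=0)
  2. pour(B -> C) -> (A=6 B=0 C=7)
  3. pour(A -> B) -> (A=0 B=6 C=7)
  4. pour(C -> A) -> (A=6 B=6 C=1)
  5. pour(A -> B) -> (A=5 B=7 C=1)
  6. empty(B) -> (A=5 B=0 C=1)
  7. pour(A -> B) -> (A=0 B=5 C=1)
  8. pour(C -> A) -> (A=1 B=5 C=0)
Target reached → yes.

Answer: yes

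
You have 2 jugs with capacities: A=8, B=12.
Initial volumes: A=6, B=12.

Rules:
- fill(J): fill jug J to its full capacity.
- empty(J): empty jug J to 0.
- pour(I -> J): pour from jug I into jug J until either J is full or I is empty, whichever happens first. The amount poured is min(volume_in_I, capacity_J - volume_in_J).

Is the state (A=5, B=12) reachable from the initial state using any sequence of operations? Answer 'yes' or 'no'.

Answer: no

Derivation:
BFS explored all 20 reachable states.
Reachable set includes: (0,0), (0,2), (0,4), (0,6), (0,8), (0,10), (0,12), (2,0), (2,12), (4,0), (4,12), (6,0) ...
Target (A=5, B=12) not in reachable set → no.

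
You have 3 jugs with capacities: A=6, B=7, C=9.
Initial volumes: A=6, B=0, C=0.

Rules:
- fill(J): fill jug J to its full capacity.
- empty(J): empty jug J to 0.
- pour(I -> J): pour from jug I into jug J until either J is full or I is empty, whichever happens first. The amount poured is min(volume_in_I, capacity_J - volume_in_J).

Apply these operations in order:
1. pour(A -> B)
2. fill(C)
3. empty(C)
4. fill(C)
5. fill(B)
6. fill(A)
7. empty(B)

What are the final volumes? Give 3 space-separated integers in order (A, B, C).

Answer: 6 0 9

Derivation:
Step 1: pour(A -> B) -> (A=0 B=6 C=0)
Step 2: fill(C) -> (A=0 B=6 C=9)
Step 3: empty(C) -> (A=0 B=6 C=0)
Step 4: fill(C) -> (A=0 B=6 C=9)
Step 5: fill(B) -> (A=0 B=7 C=9)
Step 6: fill(A) -> (A=6 B=7 C=9)
Step 7: empty(B) -> (A=6 B=0 C=9)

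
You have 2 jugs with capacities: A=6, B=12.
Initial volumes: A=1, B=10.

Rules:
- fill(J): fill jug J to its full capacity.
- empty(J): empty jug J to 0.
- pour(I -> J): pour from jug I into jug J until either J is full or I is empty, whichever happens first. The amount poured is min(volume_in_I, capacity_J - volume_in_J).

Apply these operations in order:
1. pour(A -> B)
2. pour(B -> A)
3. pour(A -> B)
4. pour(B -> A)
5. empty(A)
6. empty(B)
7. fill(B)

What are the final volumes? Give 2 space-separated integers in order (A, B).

Answer: 0 12

Derivation:
Step 1: pour(A -> B) -> (A=0 B=11)
Step 2: pour(B -> A) -> (A=6 B=5)
Step 3: pour(A -> B) -> (A=0 B=11)
Step 4: pour(B -> A) -> (A=6 B=5)
Step 5: empty(A) -> (A=0 B=5)
Step 6: empty(B) -> (A=0 B=0)
Step 7: fill(B) -> (A=0 B=12)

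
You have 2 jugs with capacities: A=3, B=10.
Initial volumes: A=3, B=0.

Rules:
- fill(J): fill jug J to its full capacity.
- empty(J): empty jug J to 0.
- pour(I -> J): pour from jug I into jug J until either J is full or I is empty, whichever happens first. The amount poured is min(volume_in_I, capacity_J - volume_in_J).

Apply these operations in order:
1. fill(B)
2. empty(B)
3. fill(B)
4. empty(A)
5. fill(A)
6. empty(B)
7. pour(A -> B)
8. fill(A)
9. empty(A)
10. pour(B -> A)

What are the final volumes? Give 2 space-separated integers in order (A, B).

Step 1: fill(B) -> (A=3 B=10)
Step 2: empty(B) -> (A=3 B=0)
Step 3: fill(B) -> (A=3 B=10)
Step 4: empty(A) -> (A=0 B=10)
Step 5: fill(A) -> (A=3 B=10)
Step 6: empty(B) -> (A=3 B=0)
Step 7: pour(A -> B) -> (A=0 B=3)
Step 8: fill(A) -> (A=3 B=3)
Step 9: empty(A) -> (A=0 B=3)
Step 10: pour(B -> A) -> (A=3 B=0)

Answer: 3 0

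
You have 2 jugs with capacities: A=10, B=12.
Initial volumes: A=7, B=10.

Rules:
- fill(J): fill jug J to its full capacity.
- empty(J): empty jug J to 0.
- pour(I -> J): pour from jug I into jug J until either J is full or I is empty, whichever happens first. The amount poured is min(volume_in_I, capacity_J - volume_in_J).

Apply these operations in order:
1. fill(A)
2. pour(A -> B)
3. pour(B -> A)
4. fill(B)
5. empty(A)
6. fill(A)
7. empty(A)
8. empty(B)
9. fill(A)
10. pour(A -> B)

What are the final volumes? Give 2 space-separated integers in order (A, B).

Step 1: fill(A) -> (A=10 B=10)
Step 2: pour(A -> B) -> (A=8 B=12)
Step 3: pour(B -> A) -> (A=10 B=10)
Step 4: fill(B) -> (A=10 B=12)
Step 5: empty(A) -> (A=0 B=12)
Step 6: fill(A) -> (A=10 B=12)
Step 7: empty(A) -> (A=0 B=12)
Step 8: empty(B) -> (A=0 B=0)
Step 9: fill(A) -> (A=10 B=0)
Step 10: pour(A -> B) -> (A=0 B=10)

Answer: 0 10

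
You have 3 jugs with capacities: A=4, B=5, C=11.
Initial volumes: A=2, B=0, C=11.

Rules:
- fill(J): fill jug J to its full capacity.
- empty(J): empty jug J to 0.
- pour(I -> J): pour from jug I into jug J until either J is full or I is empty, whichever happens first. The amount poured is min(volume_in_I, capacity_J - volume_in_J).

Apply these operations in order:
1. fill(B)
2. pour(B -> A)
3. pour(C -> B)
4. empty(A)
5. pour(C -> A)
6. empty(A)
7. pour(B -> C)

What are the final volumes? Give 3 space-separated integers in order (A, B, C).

Step 1: fill(B) -> (A=2 B=5 C=11)
Step 2: pour(B -> A) -> (A=4 B=3 C=11)
Step 3: pour(C -> B) -> (A=4 B=5 C=9)
Step 4: empty(A) -> (A=0 B=5 C=9)
Step 5: pour(C -> A) -> (A=4 B=5 C=5)
Step 6: empty(A) -> (A=0 B=5 C=5)
Step 7: pour(B -> C) -> (A=0 B=0 C=10)

Answer: 0 0 10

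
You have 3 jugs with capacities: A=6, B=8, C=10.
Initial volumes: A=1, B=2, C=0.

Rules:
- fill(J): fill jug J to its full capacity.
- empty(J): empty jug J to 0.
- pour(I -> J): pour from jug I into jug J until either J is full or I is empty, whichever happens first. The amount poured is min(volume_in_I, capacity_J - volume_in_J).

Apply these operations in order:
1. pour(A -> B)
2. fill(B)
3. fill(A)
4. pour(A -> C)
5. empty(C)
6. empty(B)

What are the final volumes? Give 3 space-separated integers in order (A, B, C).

Step 1: pour(A -> B) -> (A=0 B=3 C=0)
Step 2: fill(B) -> (A=0 B=8 C=0)
Step 3: fill(A) -> (A=6 B=8 C=0)
Step 4: pour(A -> C) -> (A=0 B=8 C=6)
Step 5: empty(C) -> (A=0 B=8 C=0)
Step 6: empty(B) -> (A=0 B=0 C=0)

Answer: 0 0 0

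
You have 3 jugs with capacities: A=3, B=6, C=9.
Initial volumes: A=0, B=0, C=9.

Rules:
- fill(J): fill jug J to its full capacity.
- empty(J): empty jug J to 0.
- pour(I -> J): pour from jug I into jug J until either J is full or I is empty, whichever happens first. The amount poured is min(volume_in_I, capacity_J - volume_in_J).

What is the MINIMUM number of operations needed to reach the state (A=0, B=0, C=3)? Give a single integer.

Answer: 2

Derivation:
BFS from (A=0, B=0, C=9). One shortest path:
  1. pour(C -> B) -> (A=0 B=6 C=3)
  2. empty(B) -> (A=0 B=0 C=3)
Reached target in 2 moves.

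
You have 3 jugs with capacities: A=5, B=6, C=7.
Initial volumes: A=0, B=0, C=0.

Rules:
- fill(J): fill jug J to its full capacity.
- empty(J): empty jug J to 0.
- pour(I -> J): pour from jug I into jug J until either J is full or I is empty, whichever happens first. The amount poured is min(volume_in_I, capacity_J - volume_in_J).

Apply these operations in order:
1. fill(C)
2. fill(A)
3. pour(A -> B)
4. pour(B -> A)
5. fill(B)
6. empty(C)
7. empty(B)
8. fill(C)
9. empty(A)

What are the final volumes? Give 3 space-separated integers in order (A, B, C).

Answer: 0 0 7

Derivation:
Step 1: fill(C) -> (A=0 B=0 C=7)
Step 2: fill(A) -> (A=5 B=0 C=7)
Step 3: pour(A -> B) -> (A=0 B=5 C=7)
Step 4: pour(B -> A) -> (A=5 B=0 C=7)
Step 5: fill(B) -> (A=5 B=6 C=7)
Step 6: empty(C) -> (A=5 B=6 C=0)
Step 7: empty(B) -> (A=5 B=0 C=0)
Step 8: fill(C) -> (A=5 B=0 C=7)
Step 9: empty(A) -> (A=0 B=0 C=7)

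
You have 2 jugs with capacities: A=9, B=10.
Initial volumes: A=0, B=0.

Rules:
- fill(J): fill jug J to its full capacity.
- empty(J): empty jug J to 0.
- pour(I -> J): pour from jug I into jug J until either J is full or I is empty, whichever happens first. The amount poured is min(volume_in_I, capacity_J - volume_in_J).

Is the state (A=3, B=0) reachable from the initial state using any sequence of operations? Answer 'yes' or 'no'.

Answer: yes

Derivation:
BFS from (A=0, B=0):
  1. fill(B) -> (A=0 B=10)
  2. pour(B -> A) -> (A=9 B=1)
  3. empty(A) -> (A=0 B=1)
  4. pour(B -> A) -> (A=1 B=0)
  5. fill(B) -> (A=1 B=10)
  6. pour(B -> A) -> (A=9 B=2)
  7. empty(A) -> (A=0 B=2)
  8. pour(B -> A) -> (A=2 B=0)
  9. fill(B) -> (A=2 B=10)
  10. pour(B -> A) -> (A=9 B=3)
  11. empty(A) -> (A=0 B=3)
  12. pour(B -> A) -> (A=3 B=0)
Target reached → yes.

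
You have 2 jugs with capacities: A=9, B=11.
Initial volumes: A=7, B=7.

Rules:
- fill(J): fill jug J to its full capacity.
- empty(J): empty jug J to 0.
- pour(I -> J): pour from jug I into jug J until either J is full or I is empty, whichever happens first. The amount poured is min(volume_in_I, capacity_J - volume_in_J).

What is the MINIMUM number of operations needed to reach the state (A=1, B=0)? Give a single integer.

Answer: 6

Derivation:
BFS from (A=7, B=7). One shortest path:
  1. pour(A -> B) -> (A=3 B=11)
  2. empty(B) -> (A=3 B=0)
  3. pour(A -> B) -> (A=0 B=3)
  4. fill(A) -> (A=9 B=3)
  5. pour(A -> B) -> (A=1 B=11)
  6. empty(B) -> (A=1 B=0)
Reached target in 6 moves.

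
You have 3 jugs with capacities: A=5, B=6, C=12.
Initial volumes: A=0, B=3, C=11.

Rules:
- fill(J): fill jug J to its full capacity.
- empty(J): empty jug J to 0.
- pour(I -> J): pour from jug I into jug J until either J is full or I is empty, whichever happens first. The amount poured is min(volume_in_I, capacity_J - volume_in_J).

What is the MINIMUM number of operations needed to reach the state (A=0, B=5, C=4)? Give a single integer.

Answer: 5

Derivation:
BFS from (A=0, B=3, C=11). One shortest path:
  1. fill(C) -> (A=0 B=3 C=12)
  2. pour(C -> A) -> (A=5 B=3 C=7)
  3. pour(C -> B) -> (A=5 B=6 C=4)
  4. empty(B) -> (A=5 B=0 C=4)
  5. pour(A -> B) -> (A=0 B=5 C=4)
Reached target in 5 moves.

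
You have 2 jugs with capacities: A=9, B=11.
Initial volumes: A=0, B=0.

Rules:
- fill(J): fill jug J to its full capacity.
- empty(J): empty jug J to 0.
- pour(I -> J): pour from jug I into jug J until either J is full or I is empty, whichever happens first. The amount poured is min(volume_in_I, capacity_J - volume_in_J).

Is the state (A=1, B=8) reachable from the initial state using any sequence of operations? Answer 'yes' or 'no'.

BFS explored all 40 reachable states.
Reachable set includes: (0,0), (0,1), (0,2), (0,3), (0,4), (0,5), (0,6), (0,7), (0,8), (0,9), (0,10), (0,11) ...
Target (A=1, B=8) not in reachable set → no.

Answer: no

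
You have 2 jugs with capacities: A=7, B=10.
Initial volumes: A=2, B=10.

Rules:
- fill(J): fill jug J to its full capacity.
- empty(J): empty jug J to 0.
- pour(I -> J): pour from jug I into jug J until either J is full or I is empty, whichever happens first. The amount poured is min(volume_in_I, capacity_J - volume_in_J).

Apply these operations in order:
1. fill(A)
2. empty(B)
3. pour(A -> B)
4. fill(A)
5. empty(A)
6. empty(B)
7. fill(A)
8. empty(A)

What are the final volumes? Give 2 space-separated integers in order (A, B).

Answer: 0 0

Derivation:
Step 1: fill(A) -> (A=7 B=10)
Step 2: empty(B) -> (A=7 B=0)
Step 3: pour(A -> B) -> (A=0 B=7)
Step 4: fill(A) -> (A=7 B=7)
Step 5: empty(A) -> (A=0 B=7)
Step 6: empty(B) -> (A=0 B=0)
Step 7: fill(A) -> (A=7 B=0)
Step 8: empty(A) -> (A=0 B=0)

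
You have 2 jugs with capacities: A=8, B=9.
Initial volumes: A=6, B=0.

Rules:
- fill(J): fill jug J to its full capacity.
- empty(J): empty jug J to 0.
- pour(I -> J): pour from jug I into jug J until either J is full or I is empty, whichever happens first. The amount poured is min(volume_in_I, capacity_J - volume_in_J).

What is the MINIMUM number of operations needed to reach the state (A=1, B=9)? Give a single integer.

BFS from (A=6, B=0). One shortest path:
  1. empty(A) -> (A=0 B=0)
  2. fill(B) -> (A=0 B=9)
  3. pour(B -> A) -> (A=8 B=1)
  4. empty(A) -> (A=0 B=1)
  5. pour(B -> A) -> (A=1 B=0)
  6. fill(B) -> (A=1 B=9)
Reached target in 6 moves.

Answer: 6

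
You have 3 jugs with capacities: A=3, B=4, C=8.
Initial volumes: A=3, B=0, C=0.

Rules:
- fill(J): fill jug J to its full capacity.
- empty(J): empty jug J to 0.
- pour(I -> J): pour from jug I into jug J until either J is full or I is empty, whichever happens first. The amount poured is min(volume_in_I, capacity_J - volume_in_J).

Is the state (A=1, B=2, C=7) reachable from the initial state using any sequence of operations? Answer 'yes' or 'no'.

BFS explored all 138 reachable states.
Reachable set includes: (0,0,0), (0,0,1), (0,0,2), (0,0,3), (0,0,4), (0,0,5), (0,0,6), (0,0,7), (0,0,8), (0,1,0), (0,1,1), (0,1,2) ...
Target (A=1, B=2, C=7) not in reachable set → no.

Answer: no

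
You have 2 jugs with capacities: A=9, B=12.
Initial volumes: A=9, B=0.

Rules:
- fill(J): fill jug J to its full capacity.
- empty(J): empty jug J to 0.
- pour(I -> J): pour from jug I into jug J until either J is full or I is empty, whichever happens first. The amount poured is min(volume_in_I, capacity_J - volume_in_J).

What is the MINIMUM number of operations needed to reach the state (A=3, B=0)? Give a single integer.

Answer: 5

Derivation:
BFS from (A=9, B=0). One shortest path:
  1. empty(A) -> (A=0 B=0)
  2. fill(B) -> (A=0 B=12)
  3. pour(B -> A) -> (A=9 B=3)
  4. empty(A) -> (A=0 B=3)
  5. pour(B -> A) -> (A=3 B=0)
Reached target in 5 moves.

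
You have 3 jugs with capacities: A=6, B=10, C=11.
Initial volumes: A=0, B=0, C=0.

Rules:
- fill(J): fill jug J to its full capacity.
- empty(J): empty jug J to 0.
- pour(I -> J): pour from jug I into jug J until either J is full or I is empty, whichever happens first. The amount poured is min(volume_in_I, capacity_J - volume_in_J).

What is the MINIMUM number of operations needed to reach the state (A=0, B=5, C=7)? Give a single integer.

Answer: 7

Derivation:
BFS from (A=0, B=0, C=0). One shortest path:
  1. fill(A) -> (A=6 B=0 C=0)
  2. pour(A -> C) -> (A=0 B=0 C=6)
  3. fill(A) -> (A=6 B=0 C=6)
  4. pour(A -> C) -> (A=1 B=0 C=11)
  5. pour(C -> B) -> (A=1 B=10 C=1)
  6. pour(B -> A) -> (A=6 B=5 C=1)
  7. pour(A -> C) -> (A=0 B=5 C=7)
Reached target in 7 moves.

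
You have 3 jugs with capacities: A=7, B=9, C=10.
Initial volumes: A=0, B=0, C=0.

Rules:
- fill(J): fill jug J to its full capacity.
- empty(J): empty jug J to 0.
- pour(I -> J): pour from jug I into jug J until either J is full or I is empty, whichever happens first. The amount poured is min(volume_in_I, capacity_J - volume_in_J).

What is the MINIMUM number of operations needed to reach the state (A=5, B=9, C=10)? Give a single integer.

Answer: 5

Derivation:
BFS from (A=0, B=0, C=0). One shortest path:
  1. fill(A) -> (A=7 B=0 C=0)
  2. fill(C) -> (A=7 B=0 C=10)
  3. pour(A -> B) -> (A=0 B=7 C=10)
  4. fill(A) -> (A=7 B=7 C=10)
  5. pour(A -> B) -> (A=5 B=9 C=10)
Reached target in 5 moves.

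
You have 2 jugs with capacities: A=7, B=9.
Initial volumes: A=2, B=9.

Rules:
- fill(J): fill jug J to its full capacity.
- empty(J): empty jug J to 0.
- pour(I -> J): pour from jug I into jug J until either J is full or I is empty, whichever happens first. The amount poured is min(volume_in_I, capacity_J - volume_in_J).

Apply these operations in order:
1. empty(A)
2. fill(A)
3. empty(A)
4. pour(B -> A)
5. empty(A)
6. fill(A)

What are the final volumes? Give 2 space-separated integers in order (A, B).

Answer: 7 2

Derivation:
Step 1: empty(A) -> (A=0 B=9)
Step 2: fill(A) -> (A=7 B=9)
Step 3: empty(A) -> (A=0 B=9)
Step 4: pour(B -> A) -> (A=7 B=2)
Step 5: empty(A) -> (A=0 B=2)
Step 6: fill(A) -> (A=7 B=2)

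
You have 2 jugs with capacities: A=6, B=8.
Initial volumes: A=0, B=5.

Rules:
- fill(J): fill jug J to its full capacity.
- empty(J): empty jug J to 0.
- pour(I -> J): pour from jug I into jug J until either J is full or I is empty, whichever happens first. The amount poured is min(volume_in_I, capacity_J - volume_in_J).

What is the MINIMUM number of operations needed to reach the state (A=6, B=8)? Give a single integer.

Answer: 2

Derivation:
BFS from (A=0, B=5). One shortest path:
  1. fill(A) -> (A=6 B=5)
  2. fill(B) -> (A=6 B=8)
Reached target in 2 moves.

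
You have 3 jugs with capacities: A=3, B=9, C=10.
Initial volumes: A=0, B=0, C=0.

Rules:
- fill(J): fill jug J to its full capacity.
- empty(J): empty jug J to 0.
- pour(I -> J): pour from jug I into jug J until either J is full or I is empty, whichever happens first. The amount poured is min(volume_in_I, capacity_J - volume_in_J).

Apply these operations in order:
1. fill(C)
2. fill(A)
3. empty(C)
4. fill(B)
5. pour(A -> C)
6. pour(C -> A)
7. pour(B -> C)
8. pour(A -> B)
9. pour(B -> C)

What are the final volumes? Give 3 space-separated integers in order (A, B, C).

Answer: 0 2 10

Derivation:
Step 1: fill(C) -> (A=0 B=0 C=10)
Step 2: fill(A) -> (A=3 B=0 C=10)
Step 3: empty(C) -> (A=3 B=0 C=0)
Step 4: fill(B) -> (A=3 B=9 C=0)
Step 5: pour(A -> C) -> (A=0 B=9 C=3)
Step 6: pour(C -> A) -> (A=3 B=9 C=0)
Step 7: pour(B -> C) -> (A=3 B=0 C=9)
Step 8: pour(A -> B) -> (A=0 B=3 C=9)
Step 9: pour(B -> C) -> (A=0 B=2 C=10)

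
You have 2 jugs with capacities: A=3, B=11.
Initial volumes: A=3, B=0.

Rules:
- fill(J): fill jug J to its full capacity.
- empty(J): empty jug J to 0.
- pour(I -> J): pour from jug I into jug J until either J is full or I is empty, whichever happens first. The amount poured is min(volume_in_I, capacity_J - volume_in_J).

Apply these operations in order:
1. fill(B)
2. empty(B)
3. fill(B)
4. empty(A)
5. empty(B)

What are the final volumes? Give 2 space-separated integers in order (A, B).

Step 1: fill(B) -> (A=3 B=11)
Step 2: empty(B) -> (A=3 B=0)
Step 3: fill(B) -> (A=3 B=11)
Step 4: empty(A) -> (A=0 B=11)
Step 5: empty(B) -> (A=0 B=0)

Answer: 0 0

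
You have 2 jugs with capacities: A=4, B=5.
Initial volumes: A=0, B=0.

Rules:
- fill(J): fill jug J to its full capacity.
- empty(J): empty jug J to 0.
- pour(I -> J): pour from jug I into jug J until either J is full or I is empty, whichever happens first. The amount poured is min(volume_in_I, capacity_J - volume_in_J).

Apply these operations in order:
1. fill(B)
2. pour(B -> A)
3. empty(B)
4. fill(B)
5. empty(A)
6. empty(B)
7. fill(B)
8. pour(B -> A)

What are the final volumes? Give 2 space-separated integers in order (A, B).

Answer: 4 1

Derivation:
Step 1: fill(B) -> (A=0 B=5)
Step 2: pour(B -> A) -> (A=4 B=1)
Step 3: empty(B) -> (A=4 B=0)
Step 4: fill(B) -> (A=4 B=5)
Step 5: empty(A) -> (A=0 B=5)
Step 6: empty(B) -> (A=0 B=0)
Step 7: fill(B) -> (A=0 B=5)
Step 8: pour(B -> A) -> (A=4 B=1)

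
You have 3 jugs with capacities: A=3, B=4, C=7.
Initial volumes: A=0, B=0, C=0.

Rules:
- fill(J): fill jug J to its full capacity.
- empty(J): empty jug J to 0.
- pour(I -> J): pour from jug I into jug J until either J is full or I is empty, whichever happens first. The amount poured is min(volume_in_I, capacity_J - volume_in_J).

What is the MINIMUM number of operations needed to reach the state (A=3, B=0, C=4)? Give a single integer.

BFS from (A=0, B=0, C=0). One shortest path:
  1. fill(C) -> (A=0 B=0 C=7)
  2. pour(C -> A) -> (A=3 B=0 C=4)
Reached target in 2 moves.

Answer: 2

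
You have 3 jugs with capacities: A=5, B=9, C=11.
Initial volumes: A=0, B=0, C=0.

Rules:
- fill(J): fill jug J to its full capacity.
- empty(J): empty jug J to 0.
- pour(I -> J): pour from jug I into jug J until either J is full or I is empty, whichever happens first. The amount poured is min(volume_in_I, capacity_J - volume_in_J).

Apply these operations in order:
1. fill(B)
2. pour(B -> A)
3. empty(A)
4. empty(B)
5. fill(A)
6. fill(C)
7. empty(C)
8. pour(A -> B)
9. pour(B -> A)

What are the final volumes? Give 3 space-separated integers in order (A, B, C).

Answer: 5 0 0

Derivation:
Step 1: fill(B) -> (A=0 B=9 C=0)
Step 2: pour(B -> A) -> (A=5 B=4 C=0)
Step 3: empty(A) -> (A=0 B=4 C=0)
Step 4: empty(B) -> (A=0 B=0 C=0)
Step 5: fill(A) -> (A=5 B=0 C=0)
Step 6: fill(C) -> (A=5 B=0 C=11)
Step 7: empty(C) -> (A=5 B=0 C=0)
Step 8: pour(A -> B) -> (A=0 B=5 C=0)
Step 9: pour(B -> A) -> (A=5 B=0 C=0)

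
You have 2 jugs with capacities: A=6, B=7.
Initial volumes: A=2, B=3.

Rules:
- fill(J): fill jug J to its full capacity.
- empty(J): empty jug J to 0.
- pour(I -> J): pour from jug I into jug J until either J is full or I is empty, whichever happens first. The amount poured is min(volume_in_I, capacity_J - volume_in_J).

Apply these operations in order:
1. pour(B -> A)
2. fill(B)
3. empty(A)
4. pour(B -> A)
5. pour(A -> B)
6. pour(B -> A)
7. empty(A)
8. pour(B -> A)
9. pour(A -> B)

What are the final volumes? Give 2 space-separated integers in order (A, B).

Answer: 0 1

Derivation:
Step 1: pour(B -> A) -> (A=5 B=0)
Step 2: fill(B) -> (A=5 B=7)
Step 3: empty(A) -> (A=0 B=7)
Step 4: pour(B -> A) -> (A=6 B=1)
Step 5: pour(A -> B) -> (A=0 B=7)
Step 6: pour(B -> A) -> (A=6 B=1)
Step 7: empty(A) -> (A=0 B=1)
Step 8: pour(B -> A) -> (A=1 B=0)
Step 9: pour(A -> B) -> (A=0 B=1)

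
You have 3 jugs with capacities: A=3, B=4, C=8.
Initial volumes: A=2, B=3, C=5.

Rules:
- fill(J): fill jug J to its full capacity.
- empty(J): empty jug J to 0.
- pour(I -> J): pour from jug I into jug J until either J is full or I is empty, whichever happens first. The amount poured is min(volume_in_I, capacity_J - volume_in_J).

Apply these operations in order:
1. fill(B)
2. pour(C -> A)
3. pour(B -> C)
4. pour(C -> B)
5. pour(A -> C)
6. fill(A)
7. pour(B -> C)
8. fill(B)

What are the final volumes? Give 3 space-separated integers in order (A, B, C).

Step 1: fill(B) -> (A=2 B=4 C=5)
Step 2: pour(C -> A) -> (A=3 B=4 C=4)
Step 3: pour(B -> C) -> (A=3 B=0 C=8)
Step 4: pour(C -> B) -> (A=3 B=4 C=4)
Step 5: pour(A -> C) -> (A=0 B=4 C=7)
Step 6: fill(A) -> (A=3 B=4 C=7)
Step 7: pour(B -> C) -> (A=3 B=3 C=8)
Step 8: fill(B) -> (A=3 B=4 C=8)

Answer: 3 4 8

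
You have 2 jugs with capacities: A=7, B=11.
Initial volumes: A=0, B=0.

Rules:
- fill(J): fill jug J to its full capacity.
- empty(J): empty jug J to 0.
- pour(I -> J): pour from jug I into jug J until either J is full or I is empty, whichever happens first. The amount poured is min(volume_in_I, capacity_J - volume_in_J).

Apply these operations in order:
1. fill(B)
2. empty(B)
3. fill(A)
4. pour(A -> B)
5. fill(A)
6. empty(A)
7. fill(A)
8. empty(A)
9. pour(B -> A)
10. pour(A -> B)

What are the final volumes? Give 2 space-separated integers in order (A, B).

Step 1: fill(B) -> (A=0 B=11)
Step 2: empty(B) -> (A=0 B=0)
Step 3: fill(A) -> (A=7 B=0)
Step 4: pour(A -> B) -> (A=0 B=7)
Step 5: fill(A) -> (A=7 B=7)
Step 6: empty(A) -> (A=0 B=7)
Step 7: fill(A) -> (A=7 B=7)
Step 8: empty(A) -> (A=0 B=7)
Step 9: pour(B -> A) -> (A=7 B=0)
Step 10: pour(A -> B) -> (A=0 B=7)

Answer: 0 7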